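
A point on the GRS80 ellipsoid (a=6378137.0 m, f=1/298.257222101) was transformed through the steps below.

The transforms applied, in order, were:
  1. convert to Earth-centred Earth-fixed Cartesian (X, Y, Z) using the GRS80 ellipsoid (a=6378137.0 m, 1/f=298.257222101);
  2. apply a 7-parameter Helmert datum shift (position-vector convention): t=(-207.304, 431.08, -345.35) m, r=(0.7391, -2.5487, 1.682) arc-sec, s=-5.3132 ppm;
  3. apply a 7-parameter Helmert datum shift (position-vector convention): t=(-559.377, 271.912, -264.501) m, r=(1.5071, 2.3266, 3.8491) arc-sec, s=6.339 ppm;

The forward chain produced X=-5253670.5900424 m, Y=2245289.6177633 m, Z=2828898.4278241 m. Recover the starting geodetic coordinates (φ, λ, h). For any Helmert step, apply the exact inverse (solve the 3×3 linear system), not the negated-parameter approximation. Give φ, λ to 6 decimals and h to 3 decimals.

φ=26.503769°, λ=156.860957°, h=824.631 m

start: X=-5253670.5900, Y=2245289.6178, Z=2828898.4278 m
→ Helmert⁻¹: X=-5253067.9286, Y=2245122.1729, Z=2829069.3377
→ Helmert⁻¹: X=-5252835.2669, Y=2244755.9929, Z=2829486.5839
→ geod (Bowring, a=6378137.000): φ=26.50376900°, λ=156.86095700°, h=824.6310 m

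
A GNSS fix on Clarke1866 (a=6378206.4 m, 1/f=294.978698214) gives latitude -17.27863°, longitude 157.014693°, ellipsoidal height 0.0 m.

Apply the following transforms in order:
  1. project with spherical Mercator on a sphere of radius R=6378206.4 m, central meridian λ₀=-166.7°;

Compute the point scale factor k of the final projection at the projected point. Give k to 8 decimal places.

start: φ=-17.278630°, λ=157.014693°, h=0.000 m
→ into merc (λ₀=-166.7°): φ=-17.27863000°, λ−λ₀=-36.28530700°
scale k = 1.04726117

1.04726117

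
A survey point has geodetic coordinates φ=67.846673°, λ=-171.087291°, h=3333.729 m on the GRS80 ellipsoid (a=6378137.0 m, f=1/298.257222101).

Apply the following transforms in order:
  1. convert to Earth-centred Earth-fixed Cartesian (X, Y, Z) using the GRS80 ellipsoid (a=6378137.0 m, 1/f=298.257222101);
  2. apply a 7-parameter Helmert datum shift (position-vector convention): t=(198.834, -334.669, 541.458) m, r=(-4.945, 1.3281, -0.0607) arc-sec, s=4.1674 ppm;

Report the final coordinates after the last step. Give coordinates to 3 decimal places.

X=-2383935.618 m, Y=-374086.055 m, Z=5888343.486 m

start: φ=67.846673°, λ=-171.087291°, h=3333.729 m
→ ECEF (a=6378137.000, f=1/298.257222101): X=-2384162.3167, Y=-373891.6829, Z=5887753.1763
→ Helmert 7p (PV): X=-2383935.6182, Y=-374086.0546, Z=5888343.4859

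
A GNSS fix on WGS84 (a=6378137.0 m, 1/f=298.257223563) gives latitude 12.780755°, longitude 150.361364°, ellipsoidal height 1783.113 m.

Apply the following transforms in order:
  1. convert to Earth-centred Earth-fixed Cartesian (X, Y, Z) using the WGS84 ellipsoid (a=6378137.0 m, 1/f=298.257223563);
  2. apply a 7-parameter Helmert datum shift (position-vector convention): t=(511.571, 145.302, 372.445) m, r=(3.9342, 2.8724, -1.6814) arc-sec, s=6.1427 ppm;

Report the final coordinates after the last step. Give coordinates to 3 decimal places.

X=-5408155.757 m, Y=3077564.763 m, Z=1402671.041 m

start: φ=12.780755°, λ=150.361364°, h=1783.113 m
→ ECEF (a=6378137.000, f=1/298.257223563): X=-5408678.7168, Y=3077383.2122, Z=1402155.9652
→ Helmert 7p (PV): X=-5408155.7575, Y=3077564.7634, Z=1402671.0407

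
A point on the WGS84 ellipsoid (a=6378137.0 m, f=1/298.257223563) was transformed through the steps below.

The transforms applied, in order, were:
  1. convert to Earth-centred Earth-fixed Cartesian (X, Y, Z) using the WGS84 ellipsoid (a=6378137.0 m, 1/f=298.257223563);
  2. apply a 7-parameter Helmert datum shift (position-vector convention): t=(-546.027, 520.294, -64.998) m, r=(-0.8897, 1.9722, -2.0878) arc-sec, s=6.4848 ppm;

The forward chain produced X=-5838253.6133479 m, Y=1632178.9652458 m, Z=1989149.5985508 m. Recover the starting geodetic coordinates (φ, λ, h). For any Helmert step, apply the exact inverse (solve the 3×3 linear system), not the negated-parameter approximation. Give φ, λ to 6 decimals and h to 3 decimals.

φ=18.282338°, λ=164.384852°, h=3417.571 m

start: X=-5838253.6133, Y=1632178.9652, Z=1989149.5986 m
→ Helmert⁻¹: X=-5837705.2643, Y=1631580.4214, Z=1989152.9174
→ geod (Bowring, a=6378137.000): φ=18.28233800°, λ=164.38485200°, h=3417.5710 m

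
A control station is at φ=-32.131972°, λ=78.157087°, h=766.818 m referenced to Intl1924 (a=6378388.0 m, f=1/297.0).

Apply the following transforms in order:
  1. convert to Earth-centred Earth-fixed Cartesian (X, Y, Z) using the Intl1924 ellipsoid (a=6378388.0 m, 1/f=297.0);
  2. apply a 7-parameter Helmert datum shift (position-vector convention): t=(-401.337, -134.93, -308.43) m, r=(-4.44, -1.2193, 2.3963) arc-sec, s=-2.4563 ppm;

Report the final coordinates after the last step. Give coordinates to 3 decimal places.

start: φ=-32.131972°, λ=78.157087°, h=766.818 m
→ ECEF (a=6378388.000, f=1/297.0): X=1109709.4285, Y=5292075.4897, Z=-3373290.9560
→ Helmert 7p (PV): X=1109263.8253, Y=5291867.8405, Z=-3373698.4558

X=1109263.825 m, Y=5291867.841 m, Z=-3373698.456 m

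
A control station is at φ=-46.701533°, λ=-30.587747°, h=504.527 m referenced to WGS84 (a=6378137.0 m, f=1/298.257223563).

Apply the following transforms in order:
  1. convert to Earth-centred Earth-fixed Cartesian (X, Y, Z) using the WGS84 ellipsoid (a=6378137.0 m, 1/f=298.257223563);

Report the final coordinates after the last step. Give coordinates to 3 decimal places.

start: φ=-46.701533°, λ=-30.587747°, h=504.527 m
→ ECEF (a=6378137.000, f=1/298.257223563): X=3772455.9283, Y=-2229935.4294, Z=-4619440.2004

X=3772455.928 m, Y=-2229935.429 m, Z=-4619440.200 m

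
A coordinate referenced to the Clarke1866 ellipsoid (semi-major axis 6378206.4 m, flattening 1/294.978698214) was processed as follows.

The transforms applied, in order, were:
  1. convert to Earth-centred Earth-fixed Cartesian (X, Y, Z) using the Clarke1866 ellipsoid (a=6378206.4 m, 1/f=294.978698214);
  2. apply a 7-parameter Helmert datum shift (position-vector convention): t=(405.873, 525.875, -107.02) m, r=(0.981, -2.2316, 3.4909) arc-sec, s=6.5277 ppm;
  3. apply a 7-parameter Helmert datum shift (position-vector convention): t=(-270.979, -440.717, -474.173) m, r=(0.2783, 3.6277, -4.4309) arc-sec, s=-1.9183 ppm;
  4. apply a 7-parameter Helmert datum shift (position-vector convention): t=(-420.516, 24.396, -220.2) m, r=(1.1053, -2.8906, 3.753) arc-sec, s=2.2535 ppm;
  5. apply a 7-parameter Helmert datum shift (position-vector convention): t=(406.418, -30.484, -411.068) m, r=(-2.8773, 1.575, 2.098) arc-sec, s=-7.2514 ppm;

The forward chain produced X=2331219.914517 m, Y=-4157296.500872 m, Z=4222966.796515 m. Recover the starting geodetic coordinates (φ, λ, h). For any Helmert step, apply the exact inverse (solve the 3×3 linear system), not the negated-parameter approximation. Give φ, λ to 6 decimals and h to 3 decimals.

start: X=2331219.9145, Y=-4157296.5009, Z=4222966.7965 m
→ Helmert⁻¹: X=2330755.8631, Y=-4157378.7842, Z=4223368.2938
→ Helmert⁻¹: X=2331154.6706, Y=-4157413.5944, Z=4223568.5852
→ Helmert⁻¹: X=2331445.1278, Y=-4156925.0692, Z=4224097.4744
→ Helmert⁻¹: X=2330999.3782, Y=-4157443.1662, Z=4224171.4738
→ geod (Bowring, a=6378206.400): φ=41.74228100°, λ=-60.72147900°, h=125.2380 m

φ=41.742281°, λ=-60.721479°, h=125.238 m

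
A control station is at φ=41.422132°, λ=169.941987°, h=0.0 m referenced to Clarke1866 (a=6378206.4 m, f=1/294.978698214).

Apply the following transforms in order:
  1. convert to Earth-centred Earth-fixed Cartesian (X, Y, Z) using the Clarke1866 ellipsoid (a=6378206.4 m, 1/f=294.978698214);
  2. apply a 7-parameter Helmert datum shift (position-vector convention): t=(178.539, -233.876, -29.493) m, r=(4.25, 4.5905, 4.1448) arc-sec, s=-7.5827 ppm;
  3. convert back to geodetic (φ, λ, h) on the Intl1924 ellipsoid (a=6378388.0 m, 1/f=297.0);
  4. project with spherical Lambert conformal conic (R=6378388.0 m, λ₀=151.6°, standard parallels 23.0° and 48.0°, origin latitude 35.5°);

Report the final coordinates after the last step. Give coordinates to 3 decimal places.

start: φ=41.422132°, λ=169.941987°, h=0.000 m
→ ECEF (a=6378206.400, f=1/294.978698214): X=-4716221.4531, Y=836521.6971, Z=4197491.4280
→ Helmert 7p (PV): X=-4715930.5458, Y=836100.2214, Z=4197552.3032
→ geod (Bowring, a=6378388.000): φ=41.42337913°, λ=169.94634378°, h=-475.3182 m
→ lcc (R=6378388.0, λ₀=151.6°): E=1493601.4596, N=785127.2006

E=1493601.460 m, N=785127.201 m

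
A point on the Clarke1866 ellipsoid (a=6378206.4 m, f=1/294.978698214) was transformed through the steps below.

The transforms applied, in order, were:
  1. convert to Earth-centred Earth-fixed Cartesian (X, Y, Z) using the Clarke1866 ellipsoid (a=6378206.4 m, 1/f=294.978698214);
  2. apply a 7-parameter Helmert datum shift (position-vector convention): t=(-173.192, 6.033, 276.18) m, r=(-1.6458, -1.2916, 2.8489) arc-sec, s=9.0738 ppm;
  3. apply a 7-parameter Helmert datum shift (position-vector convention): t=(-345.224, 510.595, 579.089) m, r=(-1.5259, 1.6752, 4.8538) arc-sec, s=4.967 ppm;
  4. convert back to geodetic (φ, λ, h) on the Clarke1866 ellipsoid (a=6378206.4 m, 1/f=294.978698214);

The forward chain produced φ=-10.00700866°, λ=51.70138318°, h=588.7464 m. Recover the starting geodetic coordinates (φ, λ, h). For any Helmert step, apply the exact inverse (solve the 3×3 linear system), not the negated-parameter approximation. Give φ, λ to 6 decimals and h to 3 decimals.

φ=-10.013994°, λ=51.692694°, h=564.940 m

start: φ=-10.007009°, λ=51.701383°, h=588.746 m
→ ECEF (a=6378206.400, f=1/294.978698214): X=3893576.6478, Y=4930367.8523, Z=-1101045.1621
→ Helmert⁻¹: X=3894027.4834, Y=4929749.2860, Z=-1101550.6845
→ Helmert⁻¹: X=3894226.5289, Y=4929653.5268, Z=-1101801.9179
→ geod (Bowring, a=6378206.400): φ=-10.01399400°, λ=51.69269400°, h=564.9400 m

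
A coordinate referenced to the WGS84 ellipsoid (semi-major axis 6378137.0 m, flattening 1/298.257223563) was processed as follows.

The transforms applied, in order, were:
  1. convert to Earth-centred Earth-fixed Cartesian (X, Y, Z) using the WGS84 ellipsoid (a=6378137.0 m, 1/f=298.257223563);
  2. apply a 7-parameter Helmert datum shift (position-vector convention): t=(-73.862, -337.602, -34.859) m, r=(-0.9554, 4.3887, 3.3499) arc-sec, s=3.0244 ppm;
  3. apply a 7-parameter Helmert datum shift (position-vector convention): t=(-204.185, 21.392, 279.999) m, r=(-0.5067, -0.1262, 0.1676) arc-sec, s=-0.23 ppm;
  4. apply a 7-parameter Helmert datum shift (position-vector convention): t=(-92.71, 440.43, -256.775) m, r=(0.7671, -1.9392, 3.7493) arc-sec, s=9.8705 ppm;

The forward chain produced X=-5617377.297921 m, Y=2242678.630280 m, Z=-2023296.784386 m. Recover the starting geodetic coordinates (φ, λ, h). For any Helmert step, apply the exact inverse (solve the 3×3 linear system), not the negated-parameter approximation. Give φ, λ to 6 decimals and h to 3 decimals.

start: X=-5617377.2979, Y=2242678.6303, Z=-2023296.7844 m
→ Helmert⁻¹: X=-5617207.4033, Y=2242310.6497, Z=-2022975.5701
→ Helmert⁻¹: X=-5617003.9262, Y=2242299.3077, Z=-2023247.0895
→ Helmert⁻¹: X=-5616833.6026, Y=2242730.7206, Z=-2023315.2328
→ geod (Bowring, a=6378137.000): φ=-18.61328500°, λ=158.23379800°, h=1521.9950 m

φ=-18.613285°, λ=158.233798°, h=1521.995 m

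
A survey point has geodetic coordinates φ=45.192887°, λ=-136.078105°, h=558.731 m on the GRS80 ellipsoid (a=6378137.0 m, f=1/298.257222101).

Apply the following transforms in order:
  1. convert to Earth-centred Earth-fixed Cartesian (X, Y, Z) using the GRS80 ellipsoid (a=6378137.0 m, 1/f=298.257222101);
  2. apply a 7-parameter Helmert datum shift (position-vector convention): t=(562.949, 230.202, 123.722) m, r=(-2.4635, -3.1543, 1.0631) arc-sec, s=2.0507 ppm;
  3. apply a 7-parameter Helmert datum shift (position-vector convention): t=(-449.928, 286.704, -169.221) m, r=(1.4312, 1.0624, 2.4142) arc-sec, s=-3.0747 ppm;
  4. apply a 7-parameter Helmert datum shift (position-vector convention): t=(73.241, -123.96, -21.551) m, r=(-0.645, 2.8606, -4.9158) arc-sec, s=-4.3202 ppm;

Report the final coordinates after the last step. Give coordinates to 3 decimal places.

start: φ=45.192887°, λ=-136.078105°, h=558.731 m
→ ECEF (a=6378137.000, f=1/298.257222101): X=-3243305.2053, Y=-3123490.3705, Z=4502876.9857
→ Helmert 7p (PV): X=-3242801.6690, Y=-3123229.5104, Z=4502997.6486
→ Helmert 7p (PV): X=-3243181.8777, Y=-3123002.4029, Z=4502809.6138
→ Helmert 7p (PV): X=-3243106.6067, Y=-3123021.4977, Z=4502823.3537

X=-3243106.607 m, Y=-3123021.498 m, Z=4502823.354 m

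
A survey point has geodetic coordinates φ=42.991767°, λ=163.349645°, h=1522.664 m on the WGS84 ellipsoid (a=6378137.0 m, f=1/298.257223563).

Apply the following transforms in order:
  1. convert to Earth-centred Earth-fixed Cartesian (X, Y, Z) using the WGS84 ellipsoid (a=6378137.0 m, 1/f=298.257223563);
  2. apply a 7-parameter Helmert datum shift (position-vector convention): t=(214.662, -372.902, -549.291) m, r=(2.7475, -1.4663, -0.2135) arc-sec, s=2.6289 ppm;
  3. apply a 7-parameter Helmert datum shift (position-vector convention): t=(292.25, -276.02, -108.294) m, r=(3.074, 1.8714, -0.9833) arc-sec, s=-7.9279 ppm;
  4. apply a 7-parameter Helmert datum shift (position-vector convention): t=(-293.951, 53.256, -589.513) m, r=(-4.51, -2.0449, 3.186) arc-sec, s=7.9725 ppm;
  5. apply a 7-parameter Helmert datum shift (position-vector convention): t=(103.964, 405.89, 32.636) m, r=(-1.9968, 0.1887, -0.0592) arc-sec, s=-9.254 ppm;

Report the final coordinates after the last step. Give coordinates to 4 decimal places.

X=-4477424.7661 m, Y=1338928.7932 m, Z=4326592.2318 m

start: φ=42.991767°, λ=163.349645°, h=1522.664 m
→ ECEF (a=6378137.000, f=1/298.257223563): X=-4477728.1895, Y=1339154.9069, Z=4327871.0937
→ Helmert 7p (PV): X=-4477554.6790, Y=1338732.5118, Z=4327319.1867
→ Helmert 7p (PV): X=-4477181.2888, Y=1338402.7333, Z=4327237.1610
→ Helmert 7p (PV): X=-4477574.5079, Y=1338492.1201, Z=4326608.4955
→ Helmert 7p (PV): X=-4477424.7661, Y=1338928.7932, Z=4326592.2318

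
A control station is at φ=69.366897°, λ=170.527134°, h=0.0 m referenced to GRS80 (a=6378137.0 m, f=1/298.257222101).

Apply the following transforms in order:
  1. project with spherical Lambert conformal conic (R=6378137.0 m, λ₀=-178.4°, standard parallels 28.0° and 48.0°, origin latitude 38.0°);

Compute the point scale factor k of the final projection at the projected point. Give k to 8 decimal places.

start: φ=69.366897°, λ=170.527134°, h=0.000 m
→ into lcc (λ₀=-178.4°): φ=69.36689700°, λ−λ₀=-11.07286600°
scale k = 1.19665784

1.19665784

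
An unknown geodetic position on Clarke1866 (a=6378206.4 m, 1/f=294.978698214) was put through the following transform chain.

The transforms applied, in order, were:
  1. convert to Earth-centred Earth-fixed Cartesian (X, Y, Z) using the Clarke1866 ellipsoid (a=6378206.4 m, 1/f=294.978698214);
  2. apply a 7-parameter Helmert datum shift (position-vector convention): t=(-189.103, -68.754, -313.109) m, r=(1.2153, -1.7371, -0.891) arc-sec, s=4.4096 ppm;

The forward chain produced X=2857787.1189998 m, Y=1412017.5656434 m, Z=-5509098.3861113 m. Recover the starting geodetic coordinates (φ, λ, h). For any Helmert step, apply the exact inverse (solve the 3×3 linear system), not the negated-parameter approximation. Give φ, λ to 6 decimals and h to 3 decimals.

start: X=2857787.1190, Y=1412017.5656, Z=-5509098.3861 m
→ Helmert⁻¹: X=2857911.1265, Y=1412059.9807, Z=-5508793.3739
→ geod (Bowring, a=6378206.400): φ=-60.11206000°, λ=26.29343100°, h=2631.7120 m

φ=-60.112060°, λ=26.293431°, h=2631.712 m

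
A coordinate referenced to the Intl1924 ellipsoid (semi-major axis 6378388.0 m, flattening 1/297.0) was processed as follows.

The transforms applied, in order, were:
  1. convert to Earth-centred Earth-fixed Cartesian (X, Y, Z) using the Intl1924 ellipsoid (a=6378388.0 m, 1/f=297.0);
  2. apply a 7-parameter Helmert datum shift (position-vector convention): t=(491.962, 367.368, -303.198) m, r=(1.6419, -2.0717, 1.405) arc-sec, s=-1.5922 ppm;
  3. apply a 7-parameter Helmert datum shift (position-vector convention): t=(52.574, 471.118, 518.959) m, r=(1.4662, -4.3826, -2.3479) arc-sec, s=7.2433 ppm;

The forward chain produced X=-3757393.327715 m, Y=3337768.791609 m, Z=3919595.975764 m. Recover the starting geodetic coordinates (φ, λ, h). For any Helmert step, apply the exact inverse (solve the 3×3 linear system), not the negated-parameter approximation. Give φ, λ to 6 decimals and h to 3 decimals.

φ=38.138015°, λ=138.394764°, h=3007.277 m

start: X=-3757393.3277, Y=3337768.7916, Z=3919595.9758 m
→ Helmert⁻¹: X=-3757373.4025, Y=3337258.5891, Z=3919104.7421
→ Helmert⁻¹: X=-3757809.2514, Y=3336953.3302, Z=3919425.3610
→ geod (Bowring, a=6378388.000): φ=38.13801500°, λ=138.39476400°, h=3007.2770 m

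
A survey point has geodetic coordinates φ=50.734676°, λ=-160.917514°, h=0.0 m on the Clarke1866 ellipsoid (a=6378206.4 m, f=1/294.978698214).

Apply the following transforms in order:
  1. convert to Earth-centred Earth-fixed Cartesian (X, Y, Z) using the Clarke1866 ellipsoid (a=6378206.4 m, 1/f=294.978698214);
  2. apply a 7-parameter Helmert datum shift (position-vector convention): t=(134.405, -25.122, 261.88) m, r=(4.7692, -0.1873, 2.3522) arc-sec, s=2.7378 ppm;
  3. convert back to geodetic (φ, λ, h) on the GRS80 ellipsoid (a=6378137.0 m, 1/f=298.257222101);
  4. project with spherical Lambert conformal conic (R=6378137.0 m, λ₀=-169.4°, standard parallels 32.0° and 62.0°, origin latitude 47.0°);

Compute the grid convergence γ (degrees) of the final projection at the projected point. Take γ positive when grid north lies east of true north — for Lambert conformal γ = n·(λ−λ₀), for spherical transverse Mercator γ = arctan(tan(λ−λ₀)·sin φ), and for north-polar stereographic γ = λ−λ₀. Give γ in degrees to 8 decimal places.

start: φ=50.734676°, λ=-160.917514°, h=0.000 m
→ ECEF (a=6378206.400, f=1/294.978698214): X=-3822779.8131, Y=-1322447.6804, Z=4914712.2496
→ Helmert 7p (PV): X=-3822645.2560, Y=-1322633.6542, Z=4914953.5364
→ geod (Bowring, a=6378137.000): φ=50.73441324°, λ=-160.91440140°, h=71.7941 m
→ into lcc (λ₀=-169.4°): φ=50.73441324°, λ−λ₀=8.48559860°
convergence γ = 6.28045123°

6.28045123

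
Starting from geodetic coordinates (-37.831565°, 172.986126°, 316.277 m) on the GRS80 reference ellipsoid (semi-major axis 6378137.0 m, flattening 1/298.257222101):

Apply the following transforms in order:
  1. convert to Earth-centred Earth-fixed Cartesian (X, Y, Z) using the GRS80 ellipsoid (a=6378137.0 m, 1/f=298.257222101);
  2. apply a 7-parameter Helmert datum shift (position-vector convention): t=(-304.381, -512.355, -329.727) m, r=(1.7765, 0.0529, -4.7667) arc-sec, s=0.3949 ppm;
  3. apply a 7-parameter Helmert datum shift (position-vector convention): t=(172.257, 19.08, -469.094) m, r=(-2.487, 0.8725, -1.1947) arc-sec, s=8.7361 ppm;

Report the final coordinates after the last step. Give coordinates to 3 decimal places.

start: φ=-37.831565°, λ=172.986126°, h=316.277 m
→ ECEF (a=6378137.000, f=1/298.257222101): X=-5006420.0422, Y=615941.6892, Z=-3890888.8628
→ Helmert 7p (PV): X=-5006713.1640, Y=615578.7851, Z=-3891213.5374
→ Helmert 7p (PV): X=-5006597.5406, Y=615585.3243, Z=-3891702.8692

X=-5006597.541 m, Y=615585.324 m, Z=-3891702.869 m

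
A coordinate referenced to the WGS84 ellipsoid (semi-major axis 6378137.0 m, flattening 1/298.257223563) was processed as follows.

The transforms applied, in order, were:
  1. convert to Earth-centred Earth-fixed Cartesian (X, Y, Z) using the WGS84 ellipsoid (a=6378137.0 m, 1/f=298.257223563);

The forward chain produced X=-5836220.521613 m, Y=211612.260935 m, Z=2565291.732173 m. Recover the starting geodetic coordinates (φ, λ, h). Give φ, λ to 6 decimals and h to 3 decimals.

start: X=-5836220.5216, Y=211612.2609, Z=2565291.7322 m
→ geod (Bowring, a=6378137.000): φ=23.85581100°, λ=177.92345400°, h=3970.3620 m

φ=23.855811°, λ=177.923454°, h=3970.362 m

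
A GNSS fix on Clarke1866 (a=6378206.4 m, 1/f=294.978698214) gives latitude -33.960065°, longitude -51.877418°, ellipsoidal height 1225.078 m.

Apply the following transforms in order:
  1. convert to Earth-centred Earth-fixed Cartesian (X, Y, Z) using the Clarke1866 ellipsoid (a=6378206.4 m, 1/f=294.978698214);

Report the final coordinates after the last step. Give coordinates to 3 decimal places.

X=3270001.002 m, Y=-4167003.504 m, Z=-3543272.448 m

start: φ=-33.960065°, λ=-51.877418°, h=1225.078 m
→ ECEF (a=6378206.400, f=1/294.978698214): X=3270001.0016, Y=-4167003.5037, Z=-3543272.4482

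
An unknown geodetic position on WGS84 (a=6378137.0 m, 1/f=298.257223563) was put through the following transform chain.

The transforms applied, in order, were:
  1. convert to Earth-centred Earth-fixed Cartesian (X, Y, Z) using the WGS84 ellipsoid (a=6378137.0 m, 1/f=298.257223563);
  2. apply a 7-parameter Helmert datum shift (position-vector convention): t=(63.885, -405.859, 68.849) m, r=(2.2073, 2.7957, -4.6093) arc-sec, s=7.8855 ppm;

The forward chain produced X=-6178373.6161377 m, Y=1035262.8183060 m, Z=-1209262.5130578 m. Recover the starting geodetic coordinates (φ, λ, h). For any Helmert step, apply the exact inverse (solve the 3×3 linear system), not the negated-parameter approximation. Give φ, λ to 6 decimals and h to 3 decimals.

φ=-10.998718°, λ=170.485561°, h=2881.193 m

start: X=-6178373.6161, Y=1035262.8183, Z=-1209262.5131 m
→ Helmert⁻¹: X=-6178395.5291, Y=1035509.5027, Z=-1209416.6488
→ geod (Bowring, a=6378137.000): φ=-10.99871800°, λ=170.48556100°, h=2881.1930 m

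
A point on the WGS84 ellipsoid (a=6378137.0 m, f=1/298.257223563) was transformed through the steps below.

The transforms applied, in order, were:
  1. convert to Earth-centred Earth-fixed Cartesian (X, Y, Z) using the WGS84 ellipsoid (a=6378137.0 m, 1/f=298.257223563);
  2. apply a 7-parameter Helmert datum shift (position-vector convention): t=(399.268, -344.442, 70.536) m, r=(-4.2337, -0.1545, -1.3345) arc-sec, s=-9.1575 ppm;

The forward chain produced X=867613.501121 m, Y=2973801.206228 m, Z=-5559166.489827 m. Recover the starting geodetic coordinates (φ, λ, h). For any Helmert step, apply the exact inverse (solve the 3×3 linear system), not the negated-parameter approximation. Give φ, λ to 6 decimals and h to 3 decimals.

φ=-61.032538°, λ=73.745179°, h=2432.360 m

start: X=867613.5011, Y=2973801.2062, Z=-5559166.4898 m
→ Helmert⁻¹: X=867198.7674, Y=2974292.6011, Z=-5559227.5356
→ geod (Bowring, a=6378137.000): φ=-61.03253800°, λ=73.74517900°, h=2432.3600 m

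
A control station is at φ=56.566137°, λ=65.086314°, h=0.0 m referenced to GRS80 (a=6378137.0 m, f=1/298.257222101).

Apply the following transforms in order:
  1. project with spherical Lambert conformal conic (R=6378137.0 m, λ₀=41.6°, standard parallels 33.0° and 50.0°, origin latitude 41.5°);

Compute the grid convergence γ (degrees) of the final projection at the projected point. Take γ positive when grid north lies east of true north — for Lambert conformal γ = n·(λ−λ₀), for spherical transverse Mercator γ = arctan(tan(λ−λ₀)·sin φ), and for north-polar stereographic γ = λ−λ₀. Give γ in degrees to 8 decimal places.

start: φ=56.566137°, λ=65.086314°, h=0.000 m
→ into lcc (λ₀=41.6°): φ=56.56613700°, λ−λ₀=23.48631400°
convergence γ = 15.62034375°

15.62034375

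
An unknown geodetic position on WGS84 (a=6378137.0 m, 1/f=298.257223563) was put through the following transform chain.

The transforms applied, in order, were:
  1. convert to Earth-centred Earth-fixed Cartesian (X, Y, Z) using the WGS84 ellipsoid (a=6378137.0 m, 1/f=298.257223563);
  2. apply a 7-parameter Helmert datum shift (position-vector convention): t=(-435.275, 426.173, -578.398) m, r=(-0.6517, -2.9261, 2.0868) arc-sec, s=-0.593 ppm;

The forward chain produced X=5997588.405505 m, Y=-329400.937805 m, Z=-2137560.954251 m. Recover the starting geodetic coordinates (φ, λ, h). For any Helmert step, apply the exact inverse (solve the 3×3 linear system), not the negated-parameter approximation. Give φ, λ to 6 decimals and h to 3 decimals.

φ=-19.705361°, λ=-3.148016°, h=153.965 m

start: X=5997588.4055, Y=-329400.9378, Z=-2137560.9543 m
→ Helmert⁻¹: X=5997993.5831, Y=-329881.2365, Z=-2137069.9541
→ geod (Bowring, a=6378137.000): φ=-19.70536100°, λ=-3.14801600°, h=153.9650 m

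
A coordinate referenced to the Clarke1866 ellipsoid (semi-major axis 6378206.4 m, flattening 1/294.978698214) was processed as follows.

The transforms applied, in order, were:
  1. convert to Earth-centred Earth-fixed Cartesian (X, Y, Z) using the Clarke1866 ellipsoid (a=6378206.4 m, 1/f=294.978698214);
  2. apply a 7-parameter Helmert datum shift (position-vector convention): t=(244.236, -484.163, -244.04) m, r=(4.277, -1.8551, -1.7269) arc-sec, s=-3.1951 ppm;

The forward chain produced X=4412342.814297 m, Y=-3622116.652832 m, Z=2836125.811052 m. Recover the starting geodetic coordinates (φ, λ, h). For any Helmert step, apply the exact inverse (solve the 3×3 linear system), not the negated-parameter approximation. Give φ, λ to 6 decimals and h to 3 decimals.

φ=26.578495°, λ=-39.379463°, h=109.598 m

start: X=4412342.8143, Y=-3622116.6528, Z=2836125.8111 m
→ Helmert⁻¹: X=4412168.5060, Y=-3621548.3072, Z=2836414.3260
→ geod (Bowring, a=6378206.400): φ=26.57849500°, λ=-39.37946300°, h=109.5980 m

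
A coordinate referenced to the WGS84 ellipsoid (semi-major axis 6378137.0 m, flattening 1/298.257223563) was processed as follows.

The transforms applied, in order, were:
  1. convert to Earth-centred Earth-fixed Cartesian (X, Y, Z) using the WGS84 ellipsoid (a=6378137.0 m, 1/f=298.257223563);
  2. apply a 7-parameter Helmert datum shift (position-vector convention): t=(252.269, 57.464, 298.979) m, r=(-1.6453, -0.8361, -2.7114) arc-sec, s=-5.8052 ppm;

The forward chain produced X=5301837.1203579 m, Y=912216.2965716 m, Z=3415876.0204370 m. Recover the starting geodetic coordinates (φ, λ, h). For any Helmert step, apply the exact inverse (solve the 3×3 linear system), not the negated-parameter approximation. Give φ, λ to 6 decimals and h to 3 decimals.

φ=32.586788°, λ=9.762828°, h=271.471 m

start: X=5301837.1204, Y=912216.2966, Z=3415876.0204 m
→ Helmert⁻¹: X=5301617.4823, Y=912206.5740, Z=3415582.6558
→ geod (Bowring, a=6378137.000): φ=32.58678800°, λ=9.76282800°, h=271.4710 m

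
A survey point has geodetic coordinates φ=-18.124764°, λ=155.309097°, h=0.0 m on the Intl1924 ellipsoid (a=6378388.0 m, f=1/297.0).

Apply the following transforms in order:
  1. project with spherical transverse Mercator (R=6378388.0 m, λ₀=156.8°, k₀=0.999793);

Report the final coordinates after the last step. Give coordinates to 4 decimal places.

start: φ=-18.124764°, λ=155.309097°, h=0.000 m
→ tm (R=6378388.0, λ₀=156.8°): E=-157719.4378, N=-2017939.6908

E=-157719.4378 m, N=-2017939.6908 m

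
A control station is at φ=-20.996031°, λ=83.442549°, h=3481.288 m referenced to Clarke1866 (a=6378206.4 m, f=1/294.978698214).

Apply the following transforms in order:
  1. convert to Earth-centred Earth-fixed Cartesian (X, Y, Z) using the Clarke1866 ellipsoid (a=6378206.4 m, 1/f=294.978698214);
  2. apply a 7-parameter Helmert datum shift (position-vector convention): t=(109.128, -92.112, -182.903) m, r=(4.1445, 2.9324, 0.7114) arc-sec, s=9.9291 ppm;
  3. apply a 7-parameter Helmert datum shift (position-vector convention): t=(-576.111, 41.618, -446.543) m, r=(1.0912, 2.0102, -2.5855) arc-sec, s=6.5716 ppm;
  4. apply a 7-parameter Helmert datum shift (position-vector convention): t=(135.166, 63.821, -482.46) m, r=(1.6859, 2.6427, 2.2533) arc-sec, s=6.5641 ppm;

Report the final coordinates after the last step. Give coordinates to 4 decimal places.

start: φ=-20.996031°, λ=83.442549°, h=3481.288 m
→ ECEF (a=6378206.400, f=1/294.978698214): X=680693.1869, Y=5921571.1080, Z=-2272097.8461
→ Helmert 7p (PV): X=680756.3481, Y=5921585.7935, Z=-2272194.0024
→ Helmert 7p (PV): X=680236.7931, Y=5921669.8132, Z=-2272630.7848
→ Helmert 7p (PV): X=680282.6162, Y=5921798.5112, Z=-2273088.4770

X=680282.6162 m, Y=5921798.5112 m, Z=-2273088.4770 m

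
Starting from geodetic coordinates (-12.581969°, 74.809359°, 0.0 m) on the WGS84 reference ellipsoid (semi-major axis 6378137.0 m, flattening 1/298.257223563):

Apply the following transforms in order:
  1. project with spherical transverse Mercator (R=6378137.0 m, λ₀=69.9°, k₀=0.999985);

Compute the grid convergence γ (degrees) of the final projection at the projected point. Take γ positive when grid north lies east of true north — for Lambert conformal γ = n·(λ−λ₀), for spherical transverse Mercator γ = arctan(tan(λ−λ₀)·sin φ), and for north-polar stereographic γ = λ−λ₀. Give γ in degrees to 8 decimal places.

start: φ=-12.581969°, λ=74.809359°, h=0.000 m
→ into tm (λ₀=69.9°): φ=-12.58196900°, λ−λ₀=4.90935900°
convergence γ = -1.07193549°

-1.07193549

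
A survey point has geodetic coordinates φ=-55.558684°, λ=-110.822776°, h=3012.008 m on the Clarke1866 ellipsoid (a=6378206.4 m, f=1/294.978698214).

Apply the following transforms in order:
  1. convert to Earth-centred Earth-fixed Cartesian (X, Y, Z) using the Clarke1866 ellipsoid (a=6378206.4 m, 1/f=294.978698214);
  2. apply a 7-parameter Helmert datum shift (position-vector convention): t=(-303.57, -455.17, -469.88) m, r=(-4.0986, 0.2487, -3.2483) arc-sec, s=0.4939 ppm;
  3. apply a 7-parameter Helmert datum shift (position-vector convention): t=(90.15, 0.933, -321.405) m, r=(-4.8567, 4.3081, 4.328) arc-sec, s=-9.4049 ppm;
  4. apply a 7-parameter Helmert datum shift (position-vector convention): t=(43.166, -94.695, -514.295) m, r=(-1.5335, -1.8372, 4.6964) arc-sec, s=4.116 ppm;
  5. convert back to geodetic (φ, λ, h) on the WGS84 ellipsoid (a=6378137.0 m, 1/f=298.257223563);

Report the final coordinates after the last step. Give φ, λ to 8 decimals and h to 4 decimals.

start: φ=-55.558684°, λ=-110.822776°, h=3012.008 m
→ ECEF (a=6378206.400, f=1/294.978698214): X=-1285874.5648, Y=-3381039.3751, Z=-5239091.8793
→ Helmert 7p (PV): X=-1286238.3322, Y=-3381580.0686, Z=-5239495.6133
→ Helmert 7p (PV): X=-1286174.5635, Y=-3381697.6885, Z=-5239661.2551
→ Helmert 7p (PV): X=-1286013.0241, Y=-3381874.5423, Z=-5240183.4309
→ geod (Bowring, a=6378137.000): φ=-55.55608778°, λ=-110.82012402°, h=4289.3100 m

φ=-55.55608778°, λ=-110.82012402°, h=4289.3100 m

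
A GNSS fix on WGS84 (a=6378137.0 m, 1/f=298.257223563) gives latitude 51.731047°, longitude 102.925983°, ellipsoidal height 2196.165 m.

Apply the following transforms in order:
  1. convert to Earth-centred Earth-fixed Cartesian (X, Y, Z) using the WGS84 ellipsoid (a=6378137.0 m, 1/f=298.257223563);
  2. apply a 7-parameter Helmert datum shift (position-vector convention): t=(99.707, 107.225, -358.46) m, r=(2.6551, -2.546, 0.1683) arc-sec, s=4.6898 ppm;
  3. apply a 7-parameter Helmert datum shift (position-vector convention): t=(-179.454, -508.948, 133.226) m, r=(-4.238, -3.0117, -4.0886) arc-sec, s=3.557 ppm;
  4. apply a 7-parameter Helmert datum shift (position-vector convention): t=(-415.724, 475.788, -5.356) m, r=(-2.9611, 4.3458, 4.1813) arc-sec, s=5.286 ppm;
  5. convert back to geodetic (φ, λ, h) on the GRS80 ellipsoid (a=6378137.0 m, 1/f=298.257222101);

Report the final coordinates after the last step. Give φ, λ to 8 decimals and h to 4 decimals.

start: φ=51.731047°, λ=102.925983°, h=2196.165 m
→ ECEF (a=6378137.000, f=1/298.257223563): X=-885789.2222, Y=3859515.1643, Z=4986048.6328
→ Helmert 7p (PV): X=-885758.3634, Y=3859575.5848, Z=4985752.3037
→ Helmert 7p (PV): X=-885937.2608, Y=3859200.3626, Z=4985811.0302
→ Helmert 7p (PV): X=-886330.8533, Y=3859750.1667, Z=4985795.2929
→ geod (Bowring, a=6378137.000): φ=51.72716670°, λ=102.93286013°, h=2214.1985 m

φ=51.72716670°, λ=102.93286013°, h=2214.1985 m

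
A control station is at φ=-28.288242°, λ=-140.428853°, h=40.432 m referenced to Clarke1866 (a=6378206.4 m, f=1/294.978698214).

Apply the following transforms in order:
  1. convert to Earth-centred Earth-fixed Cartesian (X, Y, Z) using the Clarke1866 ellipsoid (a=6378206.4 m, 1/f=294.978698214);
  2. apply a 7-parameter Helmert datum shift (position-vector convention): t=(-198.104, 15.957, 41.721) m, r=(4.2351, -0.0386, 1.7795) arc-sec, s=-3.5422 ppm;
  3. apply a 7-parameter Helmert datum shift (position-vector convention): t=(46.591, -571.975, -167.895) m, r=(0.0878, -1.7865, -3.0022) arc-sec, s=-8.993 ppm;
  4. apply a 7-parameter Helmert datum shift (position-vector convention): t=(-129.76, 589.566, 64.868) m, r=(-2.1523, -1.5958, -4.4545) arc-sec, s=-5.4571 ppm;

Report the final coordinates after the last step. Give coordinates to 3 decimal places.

start: φ=-28.288242°, λ=-140.428853°, h=40.432 m
→ ECEF (a=6378206.400, f=1/294.978698214): X=-4332701.5771, Y=-3580648.9142, Z=-3004524.1304
→ Helmert 7p (PV): X=-4332852.8805, Y=-3580595.9633, Z=-3004546.0964
→ Helmert 7p (PV): X=-4332793.4168, Y=-3581071.3946, Z=-3004726.0230
→ Helmert 7p (PV): X=-4332953.6224, Y=-3580400.0688, Z=-3004640.9120

X=-4332953.622 m, Y=-3580400.069 m, Z=-3004640.912 m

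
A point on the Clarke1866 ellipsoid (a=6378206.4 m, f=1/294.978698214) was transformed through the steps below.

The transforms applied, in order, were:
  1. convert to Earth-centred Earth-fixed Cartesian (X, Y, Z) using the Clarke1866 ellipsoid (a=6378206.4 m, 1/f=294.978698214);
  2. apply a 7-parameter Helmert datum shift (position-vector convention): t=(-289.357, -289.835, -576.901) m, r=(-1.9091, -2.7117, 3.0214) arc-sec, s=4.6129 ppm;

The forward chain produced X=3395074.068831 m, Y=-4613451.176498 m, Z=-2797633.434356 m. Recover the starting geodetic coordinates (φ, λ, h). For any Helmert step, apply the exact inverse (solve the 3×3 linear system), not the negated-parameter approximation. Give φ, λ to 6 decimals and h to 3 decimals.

φ=-26.181558°, λ=-53.647296°, h=368.370 m

start: X=3395074.0688, Y=-4613451.1765, Z=-2797633.4344 m
→ Helmert⁻¹: X=3395243.4160, Y=-4613163.9066, Z=-2797130.9646
→ geod (Bowring, a=6378206.400): φ=-26.18155800°, λ=-53.64729600°, h=368.3700 m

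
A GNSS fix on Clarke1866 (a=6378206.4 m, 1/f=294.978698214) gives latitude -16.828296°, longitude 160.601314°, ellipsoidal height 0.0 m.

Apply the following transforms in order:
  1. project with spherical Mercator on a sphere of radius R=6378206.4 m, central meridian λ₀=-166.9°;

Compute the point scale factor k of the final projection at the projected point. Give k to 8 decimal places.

1.04473924

start: φ=-16.828296°, λ=160.601314°, h=0.000 m
→ into merc (λ₀=-166.9°): φ=-16.82829600°, λ−λ₀=-32.49868600°
scale k = 1.04473924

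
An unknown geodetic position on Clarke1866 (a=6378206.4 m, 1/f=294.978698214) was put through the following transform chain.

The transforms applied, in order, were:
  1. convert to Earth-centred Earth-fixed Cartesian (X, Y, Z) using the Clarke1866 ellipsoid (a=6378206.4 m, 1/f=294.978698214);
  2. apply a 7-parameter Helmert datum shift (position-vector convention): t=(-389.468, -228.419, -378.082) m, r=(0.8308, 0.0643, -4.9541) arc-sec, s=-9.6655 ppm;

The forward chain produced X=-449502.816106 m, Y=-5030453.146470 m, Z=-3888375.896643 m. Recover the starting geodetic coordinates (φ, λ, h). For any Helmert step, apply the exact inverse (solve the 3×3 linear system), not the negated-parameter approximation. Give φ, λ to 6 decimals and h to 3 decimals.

start: X=-449502.8161, Y=-5030453.1465, Z=-3888375.8966 m
→ Helmert⁻¹: X=-448995.6585, Y=-5030299.7919, Z=-3888015.2732
→ geod (Bowring, a=6378206.400): φ=-37.77934000°, λ=-95.10060300°, h=3418.5610 m

φ=-37.779340°, λ=-95.100603°, h=3418.561 m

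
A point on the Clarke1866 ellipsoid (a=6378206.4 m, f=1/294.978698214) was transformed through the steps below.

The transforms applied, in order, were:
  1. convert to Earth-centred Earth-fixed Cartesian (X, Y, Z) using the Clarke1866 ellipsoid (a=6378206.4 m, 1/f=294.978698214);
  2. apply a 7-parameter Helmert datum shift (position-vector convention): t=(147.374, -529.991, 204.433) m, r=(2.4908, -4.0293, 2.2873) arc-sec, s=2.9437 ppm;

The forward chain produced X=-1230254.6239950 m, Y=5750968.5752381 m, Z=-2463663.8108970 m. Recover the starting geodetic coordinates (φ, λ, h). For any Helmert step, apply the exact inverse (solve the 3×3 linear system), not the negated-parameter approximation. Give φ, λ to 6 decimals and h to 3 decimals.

φ=-22.868647°, λ=102.075000°, h=1871.293 m

start: X=-1230254.6240, Y=5750968.5752, Z=-2463663.8109 m
→ Helmert⁻¹: X=-1230382.7287, Y=5751465.5260, Z=-2463906.4092
→ geod (Bowring, a=6378206.400): φ=-22.86864700°, λ=102.07500000°, h=1871.2930 m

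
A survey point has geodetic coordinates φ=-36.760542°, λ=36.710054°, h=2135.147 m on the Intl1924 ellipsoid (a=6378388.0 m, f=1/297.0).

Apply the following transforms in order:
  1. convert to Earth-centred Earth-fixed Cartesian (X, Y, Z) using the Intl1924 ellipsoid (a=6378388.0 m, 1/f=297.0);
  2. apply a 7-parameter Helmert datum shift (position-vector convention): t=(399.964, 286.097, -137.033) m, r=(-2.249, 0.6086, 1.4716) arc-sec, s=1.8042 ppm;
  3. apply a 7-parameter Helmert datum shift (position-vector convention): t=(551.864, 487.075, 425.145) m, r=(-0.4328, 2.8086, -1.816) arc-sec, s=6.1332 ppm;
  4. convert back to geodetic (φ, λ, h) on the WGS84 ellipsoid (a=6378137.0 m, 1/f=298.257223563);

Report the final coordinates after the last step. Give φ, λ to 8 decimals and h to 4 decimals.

start: φ=-36.760542°, λ=36.710054°, h=2135.147 m
→ ECEF (a=6378388.000, f=1/297.0): X=4102854.1202, Y=3059293.3025, Z=-3797475.2791
→ Helmert 7p (PV): X=4103228.4552, Y=3059572.7853, Z=-3797664.6263
→ Helmert 7p (PV): X=4103780.7113, Y=3060034.5308, Z=-3797325.0648
→ geod (Bowring, a=6378137.000): φ=-36.75227747°, λ=36.71050547°, h=3213.7373 m

φ=-36.75227747°, λ=36.71050547°, h=3213.7373 m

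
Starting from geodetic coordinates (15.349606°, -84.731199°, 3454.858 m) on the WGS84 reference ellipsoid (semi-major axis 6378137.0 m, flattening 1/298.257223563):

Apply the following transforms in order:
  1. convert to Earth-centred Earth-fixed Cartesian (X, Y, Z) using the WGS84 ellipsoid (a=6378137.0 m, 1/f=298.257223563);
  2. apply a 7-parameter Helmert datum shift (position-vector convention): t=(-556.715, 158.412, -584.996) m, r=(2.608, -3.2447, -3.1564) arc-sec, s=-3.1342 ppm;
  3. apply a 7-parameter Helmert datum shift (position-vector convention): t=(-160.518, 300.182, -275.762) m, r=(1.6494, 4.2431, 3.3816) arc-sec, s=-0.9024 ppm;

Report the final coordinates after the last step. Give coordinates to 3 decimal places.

X=564535.179 m, Y=-6128937.823 m, Z=1677353.043 m

start: φ=15.349606°, λ=-84.731199°, h=3454.858 m
→ ECEF (a=6378137.000, f=1/298.257223563): X=565239.8931, Y=-6129387.1279, Z=1678349.8092
→ Helmert 7p (PV): X=564561.2092, Y=-6129239.3757, Z=1677690.9452
→ Helmert 7p (PV): X=564535.1792, Y=-6128937.8226, Z=1677353.0430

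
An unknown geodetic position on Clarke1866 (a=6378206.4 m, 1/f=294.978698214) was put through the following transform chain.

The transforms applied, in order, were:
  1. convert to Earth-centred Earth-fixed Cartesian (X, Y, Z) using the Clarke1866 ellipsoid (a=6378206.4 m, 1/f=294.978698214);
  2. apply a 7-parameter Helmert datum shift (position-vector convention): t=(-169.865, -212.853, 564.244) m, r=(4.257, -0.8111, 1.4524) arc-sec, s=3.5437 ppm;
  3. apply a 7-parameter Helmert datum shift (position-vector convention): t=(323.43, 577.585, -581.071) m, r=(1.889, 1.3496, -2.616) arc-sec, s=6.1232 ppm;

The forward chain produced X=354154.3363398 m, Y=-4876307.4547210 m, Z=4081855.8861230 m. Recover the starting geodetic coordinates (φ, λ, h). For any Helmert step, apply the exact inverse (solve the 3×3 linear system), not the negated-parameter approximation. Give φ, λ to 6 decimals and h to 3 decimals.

φ=40.049191°, λ=-85.847843°, h=14.360 m

start: X=354154.3363, Y=-4876307.4547, Z=4081855.8861 m
→ Helmert⁻¹: X=353863.8793, Y=-4876813.3021, Z=4082458.9375
→ Helmert⁻¹: X=354014.2039, Y=-4876501.4147, Z=4081979.4802
→ geod (Bowring, a=6378206.400): φ=40.04919100°, λ=-85.84784300°, h=14.3600 m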